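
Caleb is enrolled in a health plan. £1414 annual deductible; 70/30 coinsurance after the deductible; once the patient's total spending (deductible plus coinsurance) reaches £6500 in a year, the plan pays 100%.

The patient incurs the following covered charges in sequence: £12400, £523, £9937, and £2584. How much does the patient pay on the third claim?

£1633.30

Claim 1 — £12400: deductible takes £1414, £10986 remains; 30% of £10986 = £3295.80. Cost to patient: £4709.80. OOP to date £4709.80.
Claim 2 — £523: deductible already satisfied, so patient's share is 30% × £523 = £156.90. Patient owes £156.90 (running OOP £4866.70).
Claim 3 — £9937: deductible met; 30% of £9937 = £2981.10. Adding that to £4866.70 gives £7847.80, past the £6500 cap; patient pays only £6500 − £4866.70 = £1633.30.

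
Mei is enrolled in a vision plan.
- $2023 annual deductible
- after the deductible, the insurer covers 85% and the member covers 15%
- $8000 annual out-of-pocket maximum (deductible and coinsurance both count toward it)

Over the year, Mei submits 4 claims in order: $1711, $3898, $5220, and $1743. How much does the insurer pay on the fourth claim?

Claim 1 — $1711: all of it applies to the deductible. Member owes $1711 (running OOP $1711). Insurer: $1711 − $1711 = $0.
Claim 2 — $3898: $312 to deductible, leaving $3586; 15% of $3586 = $537.90. Member owes $849.90 (running OOP $2560.90). Insurer: $3898 − $849.90 = $3048.10.
Claim 3 — $5220: deductible met; 15% of $5220 = $783. Member pays $783; OOP now $3343.90. Plan pays $5220 − $783 = $4437.
Claim 4 — $1743: 15% coinsurance on $1743 = $261.45. Cost to member: $261.45. OOP to date $3605.35. Insurer: $1743 − $261.45 = $1481.55.

$1481.55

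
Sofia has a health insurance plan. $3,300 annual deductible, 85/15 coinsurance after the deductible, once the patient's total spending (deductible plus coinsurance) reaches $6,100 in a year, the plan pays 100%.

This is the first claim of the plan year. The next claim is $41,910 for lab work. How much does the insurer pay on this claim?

$35,810

The full $3,300 deductible is still open; $3,300 of this bill applies to it.
After the $3,300 deductible portion, $41,910 − $3,300 = $38,610 is subject to coinsurance.
15% of $38,610 = $5,791.50 falls to the patient.
Patient responsibility before any cap: $3,300 + $5,791.50 = $9,091.50.
That would bring total out-of-pocket to $9,091.50, past the $6,100 cap. The patient is capped at $6,100 − $0 = $6,100 on this claim.
The plan picks up $41,910 − $6,100 = $35,810.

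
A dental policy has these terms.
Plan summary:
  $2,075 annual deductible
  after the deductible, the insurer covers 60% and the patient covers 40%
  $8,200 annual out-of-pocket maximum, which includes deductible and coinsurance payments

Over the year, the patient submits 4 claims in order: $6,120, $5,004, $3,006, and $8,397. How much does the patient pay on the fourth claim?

Claim 1 ($6,120): $2,075 finishes the deductible; $4,045 goes to coinsurance; coinsurance $4,045 × 40% = $1,618. Patient pays $3,693; OOP now $3,693.
Claim 2 ($5,004): 40% coinsurance on $5,004 = $2,001.60. Patient owes $2,001.60 (running OOP $5,694.60).
Claim 3 ($3,006): deductible already satisfied, so patient's share is 40% × $3,006 = $1,202.40. Patient owes $1,202.40 (running OOP $6,897).
Claim 4 ($8,397): deductible already satisfied, so patient's share is 40% × $8,397 = $3,358.80. That would push OOP to $10,255.80, over the $8,200 cap, so patient pays $8,200 − $6,897 = $1,303.

$1,303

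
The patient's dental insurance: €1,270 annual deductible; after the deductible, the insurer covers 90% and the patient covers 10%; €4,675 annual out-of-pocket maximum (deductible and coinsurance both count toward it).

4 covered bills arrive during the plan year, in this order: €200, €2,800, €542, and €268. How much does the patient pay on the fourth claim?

€26.80

Claim 1 (€200): fully absorbed by the deductible. Cost to patient: €200. OOP to date €200.
Claim 2 (€2,800): €1,070 finishes the deductible; €1,730 goes to coinsurance; patient's 10% is €173. Patient pays €1,243; OOP now €1,443.
Claim 3 (€542): deductible already satisfied, so patient's share is 10% × €542 = €54.20. Patient pays €54.20; OOP now €1,497.20.
Claim 4 (€268): deductible already satisfied, so patient's share is 10% × €268 = €26.80. Patient owes €26.80 (running OOP €1,524).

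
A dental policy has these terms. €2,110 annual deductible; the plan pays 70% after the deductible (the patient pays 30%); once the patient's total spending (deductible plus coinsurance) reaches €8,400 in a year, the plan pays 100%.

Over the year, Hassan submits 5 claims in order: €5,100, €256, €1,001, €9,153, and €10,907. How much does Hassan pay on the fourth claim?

€2,745.90

Claim 1 (€5,100): €2,110 finishes the deductible; €2,990 goes to coinsurance; patient's 30% is €897. Patient owes €3,007 (running OOP €3,007).
Claim 2 (€256): deductible met; 30% of €256 = €76.80. Patient owes €76.80 (running OOP €3,083.80).
Claim 3 (€1,001): 30% coinsurance on €1,001 = €300.30. Patient pays €300.30; OOP now €3,384.10.
Claim 4 (€9,153): 30% coinsurance on €9,153 = €2,745.90. Patient pays €2,745.90; OOP now €6,130.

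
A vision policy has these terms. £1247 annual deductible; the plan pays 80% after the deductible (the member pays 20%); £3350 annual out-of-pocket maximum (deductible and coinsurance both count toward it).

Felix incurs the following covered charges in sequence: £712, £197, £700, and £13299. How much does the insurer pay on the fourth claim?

£11268.40

Claim 1 — £712: fully absorbed by the deductible. Cost to member: £712. OOP to date £712. Plan pays £712 − £712 = £0.
Claim 2 — £197: fully absorbed by the deductible. Cost to member: £197. OOP to date £909. Plan pays £197 − £197 = £0.
Claim 3 — £700: deductible takes £338, £362 remains; coinsurance £362 × 20% = £72.40. Member pays £410.40; OOP now £1319.40. Plan pays £700 − £410.40 = £289.60.
Claim 4 — £13299: 20% coinsurance on £13299 = £2659.80. Adding that to £1319.40 gives £3979.20, past the £3350 cap; member pays only £3350 − £1319.40 = £2030.60. Insurer: £13299 − £2030.60 = £11268.40.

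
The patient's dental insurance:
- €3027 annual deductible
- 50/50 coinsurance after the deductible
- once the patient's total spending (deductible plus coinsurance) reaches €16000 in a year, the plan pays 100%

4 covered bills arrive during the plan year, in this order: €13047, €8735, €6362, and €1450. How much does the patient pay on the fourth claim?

#1 (€13047): €3027 to deductible, leaving €10020; coinsurance €10020 × 50% = €5010. Cost to patient: €8037. OOP to date €8037.
#2 (€8735): 50% coinsurance on €8735 = €4367.50. Cost to patient: €4367.50. OOP to date €12404.50.
#3 (€6362): deductible already satisfied, so patient's share is 50% × €6362 = €3181. Cost to patient: €3181. OOP to date €15585.50.
#4 (€1450): deductible met; 50% of €1450 = €725. That would push OOP to €16310.50, over the €16000 cap, so patient pays €16000 − €15585.50 = €414.50.

€414.50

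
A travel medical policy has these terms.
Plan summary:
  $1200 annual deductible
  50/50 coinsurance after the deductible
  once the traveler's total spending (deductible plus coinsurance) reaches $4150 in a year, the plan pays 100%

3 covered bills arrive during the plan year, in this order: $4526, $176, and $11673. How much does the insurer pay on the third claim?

Bill 1, $4526: deductible takes $1200, $3326 remains; coinsurance $3326 × 50% = $1663. Cost to traveler: $2863. OOP to date $2863. Insurer: $4526 − $2863 = $1663.
Bill 2, $176: deductible met; 50% of $176 = $88. Traveler owes $88 (running OOP $2951). Insurer: $176 − $88 = $88.
Bill 3, $11673: deductible already satisfied, so traveler's share is 50% × $11673 = $5836.50. Adding that to $2951 gives $8787.50, past the $4150 cap; traveler pays only $4150 − $2951 = $1199. Insurer: $11673 − $1199 = $10474.

$10474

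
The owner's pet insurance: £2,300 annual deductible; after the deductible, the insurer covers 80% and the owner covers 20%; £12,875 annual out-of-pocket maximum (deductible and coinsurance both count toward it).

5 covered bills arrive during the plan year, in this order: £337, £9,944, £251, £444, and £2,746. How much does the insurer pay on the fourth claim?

Claim 1 — £337: entire amount goes to the deductible. Owner owes £337 (running OOP £337). Plan pays £337 − £337 = £0.
Claim 2 — £9,944: £1,963 to deductible, leaving £7,981; coinsurance £7,981 × 20% = £1,596.20. Owner pays £3,559.20; OOP now £3,896.20. Plan pays £9,944 − £3,559.20 = £6,384.80.
Claim 3 — £251: 20% coinsurance on £251 = £50.20. Cost to owner: £50.20. OOP to date £3,946.40. Insurer: £251 − £50.20 = £200.80.
Claim 4 — £444: deductible met; 20% of £444 = £88.80. Cost to owner: £88.80. OOP to date £4,035.20. Plan pays £444 − £88.80 = £355.20.

£355.20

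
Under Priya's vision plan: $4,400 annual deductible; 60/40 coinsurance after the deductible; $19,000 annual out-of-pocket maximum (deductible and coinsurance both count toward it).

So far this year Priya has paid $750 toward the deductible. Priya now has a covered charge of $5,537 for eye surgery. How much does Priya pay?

$750 of the $4,400 deductible is already met, leaving $3,650.
The remaining $1,887 (= $5,537 − $3,650) moves to coinsurance.
Member's 40% share of $1,887 is $754.80.
Member responsibility before any cap: $3,650 + $754.80 = $4,404.80.
Cumulative spending $750 + $4,404.80 = $5,154.80 stays under the $19,000 maximum.

$4,404.80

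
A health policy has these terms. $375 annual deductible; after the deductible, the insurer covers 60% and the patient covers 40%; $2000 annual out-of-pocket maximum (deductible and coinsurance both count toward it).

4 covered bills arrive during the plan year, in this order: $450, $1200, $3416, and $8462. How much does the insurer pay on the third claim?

$2301

Claim 1 ($450): $375 finishes the deductible; $75 goes to coinsurance; patient's 40% is $30. Patient pays $405; OOP now $405. Plan pays $450 − $405 = $45.
Claim 2 ($1200): deductible already satisfied, so patient's share is 40% × $1200 = $480. Patient owes $480 (running OOP $885). Plan pays $1200 − $480 = $720.
Claim 3 ($3416): 40% coinsurance on $3416 = $1366.40. OOP would hit $2251.40 > $2000, so the cap limits the patient to $2000 − $885 = $1115. Insurer: $3416 − $1115 = $2301.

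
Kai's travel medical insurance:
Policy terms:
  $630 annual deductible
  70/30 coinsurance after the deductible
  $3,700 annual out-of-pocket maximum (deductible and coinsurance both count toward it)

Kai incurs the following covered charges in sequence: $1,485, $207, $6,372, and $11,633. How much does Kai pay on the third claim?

Claim 1 ($1,485): $630 to deductible, leaving $855; 30% of $855 = $256.50. Traveler owes $886.50 (running OOP $886.50).
Claim 2 ($207): 30% coinsurance on $207 = $62.10. Traveler pays $62.10; OOP now $948.60.
Claim 3 ($6,372): deductible already satisfied, so traveler's share is 30% × $6,372 = $1,911.60. Cost to traveler: $1,911.60. OOP to date $2,860.20.

$1,911.60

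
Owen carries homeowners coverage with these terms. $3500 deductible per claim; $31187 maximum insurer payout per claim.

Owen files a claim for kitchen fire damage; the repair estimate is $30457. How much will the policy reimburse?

Less the $3500 deductible: $30457 − $3500 = $26957.
$26957 ≤ $31187, so the limit doesn't bind; insurer pays $26957.

$26957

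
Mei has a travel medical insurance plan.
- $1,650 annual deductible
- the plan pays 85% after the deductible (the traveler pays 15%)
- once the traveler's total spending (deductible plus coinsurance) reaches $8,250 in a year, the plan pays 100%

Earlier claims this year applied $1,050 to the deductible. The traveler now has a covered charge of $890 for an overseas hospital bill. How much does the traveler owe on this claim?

Remaining deductible: $1,650 − $1,050 = $600.
After the $600 deductible portion, $890 − $600 = $290 is subject to coinsurance.
Traveler's 15% share of $290 is $43.50.
That puts the traveler's cost at $600 + $43.50 = $643.50 before any cap.
Year-to-date out-of-pocket becomes $1,050 + $643.50 = $1,693.50, still under the $8,250 maximum, so no cap applies.

$643.50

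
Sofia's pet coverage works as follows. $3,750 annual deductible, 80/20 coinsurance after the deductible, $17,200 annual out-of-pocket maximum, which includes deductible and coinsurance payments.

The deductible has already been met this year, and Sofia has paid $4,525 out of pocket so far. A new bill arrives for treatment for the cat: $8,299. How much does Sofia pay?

$1,659.80

The deductible is already satisfied, so the full bill goes to coinsurance.
Coinsurance: $8,299 × 20% = $1,659.80.
Year-to-date out-of-pocket becomes $4,525 + $1,659.80 = $6,184.80, still under the $17,200 maximum, so no cap applies.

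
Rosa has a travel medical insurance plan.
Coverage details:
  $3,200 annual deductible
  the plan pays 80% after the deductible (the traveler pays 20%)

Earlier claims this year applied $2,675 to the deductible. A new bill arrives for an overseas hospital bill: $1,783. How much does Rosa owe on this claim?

$2,675 of the $3,200 deductible is already met, leaving $525.
That leaves $1,783 − $525 = $1,258 for coinsurance.
Traveler's 20% share of $1,258 is $251.60.
That puts the traveler's cost at $525 + $251.60 = $776.60.

$776.60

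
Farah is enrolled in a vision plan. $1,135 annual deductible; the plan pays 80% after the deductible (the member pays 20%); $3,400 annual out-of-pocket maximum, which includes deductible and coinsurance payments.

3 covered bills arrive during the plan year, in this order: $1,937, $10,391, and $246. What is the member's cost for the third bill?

$26.40

Bill 1, $1,937: $1,135 to deductible, leaving $802; coinsurance $802 × 20% = $160.40. Member pays $1,295.40; OOP now $1,295.40.
Bill 2, $10,391: deductible met; 20% of $10,391 = $2,078.20. Member pays $2,078.20; OOP now $3,373.60.
Bill 3, $246: deductible already satisfied, so member's share is 20% × $246 = $49.20. That would push OOP to $3,422.80, over the $3,400 cap, so member pays $3,400 − $3,373.60 = $26.40.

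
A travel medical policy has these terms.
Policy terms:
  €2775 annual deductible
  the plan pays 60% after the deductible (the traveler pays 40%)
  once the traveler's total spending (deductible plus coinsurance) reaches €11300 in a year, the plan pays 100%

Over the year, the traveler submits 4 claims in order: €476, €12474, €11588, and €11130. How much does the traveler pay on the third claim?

€4455

#1 (€476): entire amount goes to the deductible. Traveler pays €476; OOP now €476.
#2 (€12474): €2299 to deductible, leaving €10175; 40% of €10175 = €4070. Traveler pays €6369; OOP now €6845.
#3 (€11588): deductible already satisfied, so traveler's share is 40% × €11588 = €4635.20. That would push OOP to €11480.20, over the €11300 cap, so traveler pays €11300 − €6845 = €4455.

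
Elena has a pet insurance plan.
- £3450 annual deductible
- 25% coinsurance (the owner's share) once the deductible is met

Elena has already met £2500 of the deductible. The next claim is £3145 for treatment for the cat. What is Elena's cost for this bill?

Deductible still to meet: £3450 − £2500 = £950.
After the £950 deductible portion, £3145 − £950 = £2195 is subject to coinsurance.
25% of £2195 = £548.75 falls to the owner.
Owner responsibility: £950 + £548.75 = £1498.75.

£1498.75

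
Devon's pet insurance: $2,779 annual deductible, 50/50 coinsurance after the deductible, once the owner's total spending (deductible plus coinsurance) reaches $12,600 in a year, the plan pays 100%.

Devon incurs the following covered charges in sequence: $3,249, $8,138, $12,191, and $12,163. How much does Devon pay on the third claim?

$5,517

Claim 1 — $3,249: deductible takes $2,779, $470 remains; owner's 50% is $235. Owner owes $3,014 (running OOP $3,014).
Claim 2 — $8,138: deductible already satisfied, so owner's share is 50% × $8,138 = $4,069. Owner owes $4,069 (running OOP $7,083).
Claim 3 — $12,191: deductible already satisfied, so owner's share is 50% × $12,191 = $6,095.50. That would push OOP to $13,178.50, over the $12,600 cap, so owner pays $12,600 − $7,083 = $5,517.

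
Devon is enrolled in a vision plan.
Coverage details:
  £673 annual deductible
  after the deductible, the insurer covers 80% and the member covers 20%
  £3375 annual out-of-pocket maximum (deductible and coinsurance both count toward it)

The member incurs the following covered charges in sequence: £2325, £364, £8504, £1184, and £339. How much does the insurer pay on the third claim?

Bill 1, £2325: deductible takes £673, £1652 remains; 20% of £1652 = £330.40. Member owes £1003.40 (running OOP £1003.40). Plan pays £2325 − £1003.40 = £1321.60.
Bill 2, £364: deductible met; 20% of £364 = £72.80. Member pays £72.80; OOP now £1076.20. Insurer: £364 − £72.80 = £291.20.
Bill 3, £8504: deductible met; 20% of £8504 = £1700.80. Member pays £1700.80; OOP now £2777. Plan pays £8504 − £1700.80 = £6803.20.

£6803.20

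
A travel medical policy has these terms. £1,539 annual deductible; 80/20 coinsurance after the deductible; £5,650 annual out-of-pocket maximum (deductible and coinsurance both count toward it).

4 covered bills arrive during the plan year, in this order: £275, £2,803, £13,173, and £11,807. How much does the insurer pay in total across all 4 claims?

#1 (£275): fully absorbed by the deductible. Traveler owes £275 (running OOP £275). Plan pays £275 − £275 = £0.
#2 (£2,803): £1,264 to deductible, leaving £1,539; traveler's 20% is £307.80. Cost to traveler: £1,571.80. OOP to date £1,846.80. Insurer: £2,803 − £1,571.80 = £1,231.20.
#3 (£13,173): 20% coinsurance on £13,173 = £2,634.60. Traveler owes £2,634.60 (running OOP £4,481.40). Insurer: £13,173 − £2,634.60 = £10,538.40.
#4 (£11,807): 20% coinsurance on £11,807 = £2,361.40. That would push OOP to £6,842.80, over the £5,650 cap, so traveler pays £5,650 − £4,481.40 = £1,168.60. Insurer: £11,807 − £1,168.60 = £10,638.40.
Insurer total = bills − traveler's total = £28,058 − £5,650 = £22,408.

£22,408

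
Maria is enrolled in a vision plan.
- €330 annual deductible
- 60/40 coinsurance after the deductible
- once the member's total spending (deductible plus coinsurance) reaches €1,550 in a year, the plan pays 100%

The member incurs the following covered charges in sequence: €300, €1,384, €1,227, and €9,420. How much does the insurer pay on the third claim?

Claim 1 (€300): fully absorbed by the deductible. Cost to member: €300. OOP to date €300. Plan pays €300 − €300 = €0.
Claim 2 (€1,384): deductible takes €30, €1,354 remains; member's 40% is €541.60. Member pays €571.60; OOP now €871.60. Insurer: €1,384 − €571.60 = €812.40.
Claim 3 (€1,227): 40% coinsurance on €1,227 = €490.80. Member pays €490.80; OOP now €1,362.40. Plan pays €1,227 − €490.80 = €736.20.

€736.20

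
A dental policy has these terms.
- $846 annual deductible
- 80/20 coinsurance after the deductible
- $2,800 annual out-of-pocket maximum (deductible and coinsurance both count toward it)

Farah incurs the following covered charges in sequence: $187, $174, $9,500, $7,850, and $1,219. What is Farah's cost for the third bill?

Bill 1, $187: fully absorbed by the deductible. Patient owes $187 (running OOP $187).
Bill 2, $174: entire amount goes to the deductible. Cost to patient: $174. OOP to date $361.
Bill 3, $9,500: deductible takes $485, $9,015 remains; patient's 20% is $1,803. Cost to patient: $2,288. OOP to date $2,649.

$2,288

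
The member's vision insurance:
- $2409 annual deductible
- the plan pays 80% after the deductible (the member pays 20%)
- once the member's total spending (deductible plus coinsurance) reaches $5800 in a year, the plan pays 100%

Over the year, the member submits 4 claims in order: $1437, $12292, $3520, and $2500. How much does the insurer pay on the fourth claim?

Claim 1 ($1437): all of it applies to the deductible. Cost to member: $1437. OOP to date $1437. Insurer: $1437 − $1437 = $0.
Claim 2 ($12292): $972 to deductible, leaving $11320; member's 20% is $2264. Member pays $3236; OOP now $4673. Insurer: $12292 − $3236 = $9056.
Claim 3 ($3520): deductible already satisfied, so member's share is 20% × $3520 = $704. Cost to member: $704. OOP to date $5377. Plan pays $3520 − $704 = $2816.
Claim 4 ($2500): deductible met; 20% of $2500 = $500. OOP would hit $5877 > $5800, so the cap limits the member to $5800 − $5377 = $423. Insurer: $2500 − $423 = $2077.

$2077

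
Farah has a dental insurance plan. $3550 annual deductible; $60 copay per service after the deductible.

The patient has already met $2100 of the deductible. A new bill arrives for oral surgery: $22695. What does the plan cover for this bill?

$21185

Deductible still to meet: $3550 − $2100 = $1450.
That leaves $22695 − $1450 = $21245 for the copay.
Copay on this service: $60.
That puts the patient's cost at $1450 + $60 = $1510.
The insurer covers the remainder: $22695 − $1510 = $21185.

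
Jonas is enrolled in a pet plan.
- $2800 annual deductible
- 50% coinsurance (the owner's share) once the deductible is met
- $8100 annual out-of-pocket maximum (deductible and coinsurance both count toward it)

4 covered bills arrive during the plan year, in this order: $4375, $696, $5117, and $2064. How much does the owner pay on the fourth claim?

$1032

#1 ($4375): $2800 to deductible, leaving $1575; 50% of $1575 = $787.50. Owner pays $3587.50; OOP now $3587.50.
#2 ($696): deductible already satisfied, so owner's share is 50% × $696 = $348. Cost to owner: $348. OOP to date $3935.50.
#3 ($5117): deductible already satisfied, so owner's share is 50% × $5117 = $2558.50. Owner pays $2558.50; OOP now $6494.
#4 ($2064): deductible already satisfied, so owner's share is 50% × $2064 = $1032. Owner pays $1032; OOP now $7526.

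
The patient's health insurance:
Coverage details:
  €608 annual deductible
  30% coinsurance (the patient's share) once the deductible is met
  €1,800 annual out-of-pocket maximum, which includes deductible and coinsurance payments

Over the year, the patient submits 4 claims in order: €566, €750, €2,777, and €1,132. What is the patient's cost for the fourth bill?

Claim 1 — €566: all of it applies to the deductible. Patient owes €566 (running OOP €566).
Claim 2 — €750: €42 to deductible, leaving €708; 30% of €708 = €212.40. Patient pays €254.40; OOP now €820.40.
Claim 3 — €2,777: 30% coinsurance on €2,777 = €833.10. Patient pays €833.10; OOP now €1,653.50.
Claim 4 — €1,132: deductible already satisfied, so patient's share is 30% × €1,132 = €339.60. Adding that to €1,653.50 gives €1,993.10, past the €1,800 cap; patient pays only €1,800 − €1,653.50 = €146.50.

€146.50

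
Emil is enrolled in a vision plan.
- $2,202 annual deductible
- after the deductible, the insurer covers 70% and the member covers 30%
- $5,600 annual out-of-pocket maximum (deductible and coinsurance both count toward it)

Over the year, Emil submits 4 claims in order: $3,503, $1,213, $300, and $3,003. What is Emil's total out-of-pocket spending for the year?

$3,947.10

Claim 1 ($3,503): deductible takes $2,202, $1,301 remains; 30% of $1,301 = $390.30. Cost to member: $2,592.30. OOP to date $2,592.30.
Claim 2 ($1,213): deductible met; 30% of $1,213 = $363.90. Member owes $363.90 (running OOP $2,956.20).
Claim 3 ($300): deductible met; 30% of $300 = $90. Member owes $90 (running OOP $3,046.20).
Claim 4 ($3,003): deductible met; 30% of $3,003 = $900.90. Cost to member: $900.90. OOP to date $3,947.10.
Total paid by the member: $2,592.30 + $363.90 + $90 + $900.90 = $3,947.10.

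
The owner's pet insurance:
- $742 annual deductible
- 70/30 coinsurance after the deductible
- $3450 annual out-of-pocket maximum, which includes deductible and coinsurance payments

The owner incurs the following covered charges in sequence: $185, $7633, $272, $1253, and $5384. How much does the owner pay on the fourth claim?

Bill 1, $185: entire amount goes to the deductible. Owner owes $185 (running OOP $185).
Bill 2, $7633: $557 to deductible, leaving $7076; coinsurance $7076 × 30% = $2122.80. Owner owes $2679.80 (running OOP $2864.80).
Bill 3, $272: deductible already satisfied, so owner's share is 30% × $272 = $81.60. Owner owes $81.60 (running OOP $2946.40).
Bill 4, $1253: 30% coinsurance on $1253 = $375.90. Owner owes $375.90 (running OOP $3322.30).

$375.90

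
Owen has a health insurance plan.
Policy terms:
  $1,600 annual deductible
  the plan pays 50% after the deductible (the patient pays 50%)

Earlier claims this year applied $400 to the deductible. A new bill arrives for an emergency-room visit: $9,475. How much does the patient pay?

$400 of the $1,600 deductible is already met, leaving $1,200.
The remaining $8,275 (= $9,475 − $1,200) moves to coinsurance.
Coinsurance: $8,275 × 50% = $4,137.50.
Patient responsibility: $1,200 + $4,137.50 = $5,337.50.

$5,337.50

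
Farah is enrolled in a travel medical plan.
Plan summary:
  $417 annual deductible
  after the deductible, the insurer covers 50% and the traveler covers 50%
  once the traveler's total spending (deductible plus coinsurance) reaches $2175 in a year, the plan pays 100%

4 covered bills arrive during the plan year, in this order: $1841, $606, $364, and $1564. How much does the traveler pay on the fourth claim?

$561

Claim 1 — $1841: deductible takes $417, $1424 remains; coinsurance $1424 × 50% = $712. Traveler owes $1129 (running OOP $1129).
Claim 2 — $606: deductible met; 50% of $606 = $303. Cost to traveler: $303. OOP to date $1432.
Claim 3 — $364: 50% coinsurance on $364 = $182. Traveler pays $182; OOP now $1614.
Claim 4 — $1564: deductible met; 50% of $1564 = $782. That would push OOP to $2396, over the $2175 cap, so traveler pays $2175 − $1614 = $561.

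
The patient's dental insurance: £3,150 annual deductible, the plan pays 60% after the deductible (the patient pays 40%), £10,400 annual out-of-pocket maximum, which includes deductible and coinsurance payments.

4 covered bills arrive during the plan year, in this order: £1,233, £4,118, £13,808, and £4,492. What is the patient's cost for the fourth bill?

£846.40

#1 (£1,233): entire amount goes to the deductible. Cost to patient: £1,233. OOP to date £1,233.
#2 (£4,118): £1,917 finishes the deductible; £2,201 goes to coinsurance; 40% of £2,201 = £880.40. Patient owes £2,797.40 (running OOP £4,030.40).
#3 (£13,808): deductible met; 40% of £13,808 = £5,523.20. Cost to patient: £5,523.20. OOP to date £9,553.60.
#4 (£4,492): deductible already satisfied, so patient's share is 40% × £4,492 = £1,796.80. OOP would hit £11,350.40 > £10,400, so the cap limits the patient to £10,400 − £9,553.60 = £846.40.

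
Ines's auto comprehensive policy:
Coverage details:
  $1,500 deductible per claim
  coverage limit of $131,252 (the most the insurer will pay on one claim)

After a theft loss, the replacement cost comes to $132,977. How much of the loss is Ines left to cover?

$1,725

Subtract the deductible: $132,977 − $1,500 = $131,477.
Since $131,477 > $131,252, the payout is capped at $131,252.
The policyholder bears the rest of the original loss: $132,977 − $131,252 = $1,725.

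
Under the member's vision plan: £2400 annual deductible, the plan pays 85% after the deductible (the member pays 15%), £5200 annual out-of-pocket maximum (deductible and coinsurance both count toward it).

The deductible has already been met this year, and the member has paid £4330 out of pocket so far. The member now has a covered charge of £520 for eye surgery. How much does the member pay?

£78

With the deductible met, the entire £520 is subject to coinsurance.
15% of £520 = £78 falls to the member.
Total out-of-pocket so far would be £4330 + £78 = £4408, below the £5200 cap — no reduction.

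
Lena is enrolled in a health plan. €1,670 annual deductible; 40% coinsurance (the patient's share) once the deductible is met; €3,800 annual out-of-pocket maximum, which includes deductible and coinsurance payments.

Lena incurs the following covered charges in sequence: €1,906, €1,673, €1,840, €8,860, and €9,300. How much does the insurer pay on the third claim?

€1,104

Claim 1 — €1,906: deductible takes €1,670, €236 remains; 40% of €236 = €94.40. Patient owes €1,764.40 (running OOP €1,764.40). Insurer: €1,906 − €1,764.40 = €141.60.
Claim 2 — €1,673: 40% coinsurance on €1,673 = €669.20. Patient owes €669.20 (running OOP €2,433.60). Plan pays €1,673 − €669.20 = €1,003.80.
Claim 3 — €1,840: 40% coinsurance on €1,840 = €736. Cost to patient: €736. OOP to date €3,169.60. Insurer: €1,840 − €736 = €1,104.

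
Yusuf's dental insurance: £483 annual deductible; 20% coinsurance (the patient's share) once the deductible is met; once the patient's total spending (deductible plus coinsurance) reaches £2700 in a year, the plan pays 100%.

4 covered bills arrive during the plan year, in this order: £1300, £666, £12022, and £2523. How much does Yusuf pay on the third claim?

Claim 1 — £1300: £483 finishes the deductible; £817 goes to coinsurance; patient's 20% is £163.40. Cost to patient: £646.40. OOP to date £646.40.
Claim 2 — £666: deductible already satisfied, so patient's share is 20% × £666 = £133.20. Patient pays £133.20; OOP now £779.60.
Claim 3 — £12022: deductible already satisfied, so patient's share is 20% × £12022 = £2404.40. That would push OOP to £3184, over the £2700 cap, so patient pays £2700 − £779.60 = £1920.40.

£1920.40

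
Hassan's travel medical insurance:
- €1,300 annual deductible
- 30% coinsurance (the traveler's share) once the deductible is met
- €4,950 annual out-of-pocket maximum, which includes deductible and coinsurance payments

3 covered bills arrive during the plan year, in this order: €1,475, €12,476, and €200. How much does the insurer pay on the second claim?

#1 (€1,475): €1,300 to deductible, leaving €175; 30% of €175 = €52.50. Cost to traveler: €1,352.50. OOP to date €1,352.50. Plan pays €1,475 − €1,352.50 = €122.50.
#2 (€12,476): 30% coinsurance on €12,476 = €3,742.80. That would push OOP to €5,095.30, over the €4,950 cap, so traveler pays €4,950 − €1,352.50 = €3,597.50. Insurer: €12,476 − €3,597.50 = €8,878.50.

€8,878.50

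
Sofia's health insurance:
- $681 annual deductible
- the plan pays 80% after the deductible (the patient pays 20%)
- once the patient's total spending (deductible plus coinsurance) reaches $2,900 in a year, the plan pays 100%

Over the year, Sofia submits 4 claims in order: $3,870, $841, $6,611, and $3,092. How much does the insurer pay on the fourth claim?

Claim 1 — $3,870: $681 finishes the deductible; $3,189 goes to coinsurance; coinsurance $3,189 × 20% = $637.80. Cost to patient: $1,318.80. OOP to date $1,318.80. Insurer: $3,870 − $1,318.80 = $2,551.20.
Claim 2 — $841: deductible already satisfied, so patient's share is 20% × $841 = $168.20. Patient owes $168.20 (running OOP $1,487). Insurer: $841 − $168.20 = $672.80.
Claim 3 — $6,611: deductible met; 20% of $6,611 = $1,322.20. Cost to patient: $1,322.20. OOP to date $2,809.20. Plan pays $6,611 − $1,322.20 = $5,288.80.
Claim 4 — $3,092: deductible met; 20% of $3,092 = $618.40. That would push OOP to $3,427.60, over the $2,900 cap, so patient pays $2,900 − $2,809.20 = $90.80. Insurer: $3,092 − $90.80 = $3,001.20.

$3,001.20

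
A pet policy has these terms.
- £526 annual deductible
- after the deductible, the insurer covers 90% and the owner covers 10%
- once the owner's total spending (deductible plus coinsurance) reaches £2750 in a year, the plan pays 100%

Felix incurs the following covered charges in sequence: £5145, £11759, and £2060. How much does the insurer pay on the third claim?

£1854

Claim 1 (£5145): deductible takes £526, £4619 remains; coinsurance £4619 × 10% = £461.90. Cost to owner: £987.90. OOP to date £987.90. Insurer: £5145 − £987.90 = £4157.10.
Claim 2 (£11759): deductible met; 10% of £11759 = £1175.90. Owner owes £1175.90 (running OOP £2163.80). Plan pays £11759 − £1175.90 = £10583.10.
Claim 3 (£2060): 10% coinsurance on £2060 = £206. Cost to owner: £206. OOP to date £2369.80. Plan pays £2060 − £206 = £1854.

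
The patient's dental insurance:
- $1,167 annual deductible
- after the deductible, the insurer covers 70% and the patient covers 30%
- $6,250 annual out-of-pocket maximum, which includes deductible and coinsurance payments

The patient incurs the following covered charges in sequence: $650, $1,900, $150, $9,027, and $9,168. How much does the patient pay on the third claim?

#1 ($650): entire amount goes to the deductible. Cost to patient: $650. OOP to date $650.
#2 ($1,900): $517 finishes the deductible; $1,383 goes to coinsurance; coinsurance $1,383 × 30% = $414.90. Patient owes $931.90 (running OOP $1,581.90).
#3 ($150): deductible met; 30% of $150 = $45. Patient pays $45; OOP now $1,626.90.

$45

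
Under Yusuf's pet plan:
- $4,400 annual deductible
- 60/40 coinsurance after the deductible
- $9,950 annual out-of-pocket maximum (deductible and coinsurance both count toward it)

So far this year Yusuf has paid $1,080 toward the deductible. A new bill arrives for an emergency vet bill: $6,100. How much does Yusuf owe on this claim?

$1,080 of the $4,400 deductible is already met, leaving $3,320.
That leaves $6,100 − $3,320 = $2,780 for coinsurance.
Owner's 40% share of $2,780 is $1,112.
So the owner owes $3,320 + $1,112 = $4,432 before any cap.
Year-to-date out-of-pocket becomes $1,080 + $4,432 = $5,512, still under the $9,950 maximum, so no cap applies.

$4,432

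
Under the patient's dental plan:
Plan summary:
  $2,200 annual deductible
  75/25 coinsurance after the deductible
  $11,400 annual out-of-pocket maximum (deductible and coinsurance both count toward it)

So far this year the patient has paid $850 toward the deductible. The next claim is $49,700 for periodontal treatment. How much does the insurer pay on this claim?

$850 of the $2,200 deductible is already met, leaving $1,350.
That leaves $49,700 − $1,350 = $48,350 for coinsurance.
Coinsurance: $48,350 × 25% = $12,087.50.
Patient responsibility before any cap: $1,350 + $12,087.50 = $13,437.50.
That would bring total out-of-pocket to $14,287.50, past the $11,400 cap. The patient is capped at $11,400 − $850 = $10,550 on this claim.
The insurer covers the remainder: $49,700 − $10,550 = $39,150.

$39,150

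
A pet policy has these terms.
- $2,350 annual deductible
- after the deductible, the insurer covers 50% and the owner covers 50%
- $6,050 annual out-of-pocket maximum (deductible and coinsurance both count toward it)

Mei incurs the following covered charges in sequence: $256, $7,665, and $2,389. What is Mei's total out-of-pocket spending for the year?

Claim 1 ($256): fully absorbed by the deductible. Owner pays $256; OOP now $256.
Claim 2 ($7,665): $2,094 to deductible, leaving $5,571; 50% of $5,571 = $2,785.50. Cost to owner: $4,879.50. OOP to date $5,135.50.
Claim 3 ($2,389): deductible met; 50% of $2,389 = $1,194.50. OOP would hit $6,330 > $6,050, so the cap limits the owner to $6,050 − $5,135.50 = $914.50.
Summing the owner's payments: $256 + $4,879.50 + $914.50 = $6,050.

$6,050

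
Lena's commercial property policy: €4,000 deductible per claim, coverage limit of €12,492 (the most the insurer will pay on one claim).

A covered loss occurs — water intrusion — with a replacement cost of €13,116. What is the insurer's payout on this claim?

€9,116

After the deductible, €13,116 − €4,000 = €9,116 remains.
€9,116 is within the €12,492 limit, so the insurer pays €9,116.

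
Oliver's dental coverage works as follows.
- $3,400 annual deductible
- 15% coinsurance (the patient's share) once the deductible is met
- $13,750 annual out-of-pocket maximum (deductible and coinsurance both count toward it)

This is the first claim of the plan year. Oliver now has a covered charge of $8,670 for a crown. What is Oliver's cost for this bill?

Nothing has been paid toward the $3,400 deductible, so the first $3,400 of this charge is applied there.
After the $3,400 deductible portion, $8,670 − $3,400 = $5,270 is subject to coinsurance.
15% of $5,270 = $790.50 falls to the patient.
That puts the patient's cost at $3,400 + $790.50 = $4,190.50 before any cap.
Cumulative spending $0 + $4,190.50 = $4,190.50 stays under the $13,750 maximum.

$4,190.50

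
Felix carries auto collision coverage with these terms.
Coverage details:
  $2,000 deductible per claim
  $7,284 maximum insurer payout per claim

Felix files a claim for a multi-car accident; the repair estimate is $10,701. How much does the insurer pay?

$7,284

After the deductible, $10,701 − $2,000 = $8,701 remains.
The $7,284 per-incident cap binds; insurer pays $7,284.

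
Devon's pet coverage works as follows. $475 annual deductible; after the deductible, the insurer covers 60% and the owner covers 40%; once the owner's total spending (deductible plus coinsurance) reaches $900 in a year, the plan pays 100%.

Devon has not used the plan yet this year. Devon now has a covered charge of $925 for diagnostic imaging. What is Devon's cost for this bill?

The full $475 deductible is still open; $475 of this bill applies to it.
The remaining $450 (= $925 − $475) moves to coinsurance.
Owner's 40% share of $450 is $180.
Owner responsibility before any cap: $475 + $180 = $655.
Year-to-date out-of-pocket becomes $0 + $655 = $655, still under the $900 maximum, so no cap applies.

$655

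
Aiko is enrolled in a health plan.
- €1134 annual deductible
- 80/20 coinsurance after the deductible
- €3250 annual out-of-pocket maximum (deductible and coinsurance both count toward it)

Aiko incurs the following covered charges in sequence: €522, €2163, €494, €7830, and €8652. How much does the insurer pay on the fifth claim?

€8511

Claim 1 — €522: all of it applies to the deductible. Cost to patient: €522. OOP to date €522. Plan pays €522 − €522 = €0.
Claim 2 — €2163: €612 finishes the deductible; €1551 goes to coinsurance; 20% of €1551 = €310.20. Patient pays €922.20; OOP now €1444.20. Insurer: €2163 − €922.20 = €1240.80.
Claim 3 — €494: deductible met; 20% of €494 = €98.80. Patient pays €98.80; OOP now €1543. Insurer: €494 − €98.80 = €395.20.
Claim 4 — €7830: 20% coinsurance on €7830 = €1566. Cost to patient: €1566. OOP to date €3109. Insurer: €7830 − €1566 = €6264.
Claim 5 — €8652: deductible already satisfied, so patient's share is 20% × €8652 = €1730.40. OOP would hit €4839.40 > €3250, so the cap limits the patient to €3250 − €3109 = €141. Insurer: €8652 − €141 = €8511.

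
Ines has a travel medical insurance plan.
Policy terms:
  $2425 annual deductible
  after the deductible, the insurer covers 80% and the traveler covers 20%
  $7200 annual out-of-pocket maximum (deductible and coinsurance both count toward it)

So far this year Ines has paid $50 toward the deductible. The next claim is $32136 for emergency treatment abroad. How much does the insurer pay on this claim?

Remaining deductible: $2425 − $50 = $2375.
That leaves $32136 − $2375 = $29761 for coinsurance.
Traveler's 20% share of $29761 is $5952.20.
So the traveler owes $2375 + $5952.20 = $8327.20 before any cap.
Adding $8327.20 to the $50 already spent would give $8377.20, which exceeds the $7200 cap; the traveler pays just $7200 − $50 = $7150.
The plan picks up $32136 − $7150 = $24986.

$24986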